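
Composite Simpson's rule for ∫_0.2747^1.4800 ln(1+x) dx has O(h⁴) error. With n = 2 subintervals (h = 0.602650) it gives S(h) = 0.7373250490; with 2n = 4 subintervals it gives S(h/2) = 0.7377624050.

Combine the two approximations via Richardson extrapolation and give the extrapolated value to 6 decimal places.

0.737792

Error is O(h^4); halving h shrinks it by 2^4 = 16.
16×0.7377624050 = 11.8041984800; subtract 0.7373250490 → 11.0668734310
(16×0.7377624050 − 0.7373250490)/(16 − 1) = 0.7377915621
Gap between inputs: 4.374e-04; correction applied: +0.0000291571.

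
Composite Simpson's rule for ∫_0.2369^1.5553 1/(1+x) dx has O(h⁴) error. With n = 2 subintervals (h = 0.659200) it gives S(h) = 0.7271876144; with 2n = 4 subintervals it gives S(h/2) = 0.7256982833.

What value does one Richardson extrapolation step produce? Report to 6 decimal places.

r = 4: numerator weight 16, denominator 15.
16*0.7256982833 = 11.6111725328; 11.6111725328 − 0.7271876144 = 10.8839849184
Denominator 16 − 1 = 15.
10.8839849184 ÷ 15 = 0.7255989946
Correction |R − A(h/2)| = 9.929e-05; gap |A(h/2) − A(h)| = 1.489e-03.

0.725599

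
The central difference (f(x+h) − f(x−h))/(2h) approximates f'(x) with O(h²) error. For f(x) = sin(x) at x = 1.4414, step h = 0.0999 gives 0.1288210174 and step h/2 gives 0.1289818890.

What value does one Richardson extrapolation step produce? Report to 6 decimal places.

0.129036

Leading term ∝ h^2; use weight 4 = 2^2.
4*0.1289818890 = 0.5159275560; subtract 0.1288210174 → 0.3871065386
(4*0.1289818890 − 0.1288210174)/(4 − 1) = 0.1290355129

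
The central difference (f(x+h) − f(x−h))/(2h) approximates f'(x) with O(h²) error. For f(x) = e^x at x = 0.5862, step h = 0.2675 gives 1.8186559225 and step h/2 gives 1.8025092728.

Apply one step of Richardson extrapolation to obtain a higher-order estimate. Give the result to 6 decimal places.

1.797127

r = 2, so 2^r = 4.
Difference of the inputs: 1.8025092728 − 1.8186559225 = -0.0161466497
Divide by 2^2 − 1 = 3: (-0.0161466497)/3 = -0.0053822166
R = 1.8025092728 − 0.0053822166 = 1.7971270562
Correction |R − A(h/2)| = 5.382e-03; gap |A(h/2) − A(h)| = 1.615e-02.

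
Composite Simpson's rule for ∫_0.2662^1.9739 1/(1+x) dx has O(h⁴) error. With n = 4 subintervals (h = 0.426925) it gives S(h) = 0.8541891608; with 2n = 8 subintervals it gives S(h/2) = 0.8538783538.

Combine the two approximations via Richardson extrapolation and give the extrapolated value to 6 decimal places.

Leading term ∝ h^4; use weight 16 = 2^4.
Weighted: 13.6620536608 − 0.8541891608 = 12.8078645000
(16×0.8538783538 − 0.8541891608)/(16 − 1) = 0.8538576333
Shift from A(h/2): −0.0000207205.

0.853858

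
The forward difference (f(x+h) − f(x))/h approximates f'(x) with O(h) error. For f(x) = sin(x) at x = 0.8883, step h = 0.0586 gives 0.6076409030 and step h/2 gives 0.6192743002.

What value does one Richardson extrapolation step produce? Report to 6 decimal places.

Order 1 gives 2^r = 2 and 2^r − 1 = 1.
Weighted: 1.2385486004 − 0.6076409030 = 0.6309076974
Denominator 2 − 1 = 1.
Extrapolated: 0.6309076974 / 1 = 0.6309076974
Gap between inputs: 1.163e-02; correction applied: +0.0116333972.

0.630908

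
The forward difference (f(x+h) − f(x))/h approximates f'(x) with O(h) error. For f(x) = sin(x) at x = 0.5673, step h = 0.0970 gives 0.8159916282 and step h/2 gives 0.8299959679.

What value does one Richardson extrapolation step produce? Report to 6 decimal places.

Error is O(h^1); halving h shrinks it by 2^1 = 2.
2 × 0.8299959679 = 1.6599919358; 1.6599919358 − 0.8159916282 = 0.8440003076
0.8440003076 ÷ 1 = 0.8440003076
Shift from A(h/2): +0.0140043397.

0.844000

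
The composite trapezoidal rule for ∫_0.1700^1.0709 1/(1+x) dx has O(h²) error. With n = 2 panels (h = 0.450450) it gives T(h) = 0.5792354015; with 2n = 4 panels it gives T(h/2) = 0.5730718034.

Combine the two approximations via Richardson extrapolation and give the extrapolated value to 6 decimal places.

0.571017

With r = 2 the leading error scales as h^2, so the weight is 2^2 = 4.
Difference of the inputs: 0.5730718034 − 0.5792354015 = -0.0061635981
Correction (A(h/2) − A(h))/(4 − 1) = (-0.0061635981)/3 = -0.0020545327
R = A(h/2) + (A(h/2) − A(h))/3 = 0.5730718034 − 0.0020545327 = 0.5710172707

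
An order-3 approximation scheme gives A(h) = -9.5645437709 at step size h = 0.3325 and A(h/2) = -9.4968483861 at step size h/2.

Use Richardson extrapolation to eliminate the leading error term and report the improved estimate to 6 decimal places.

r = 3: numerator weight 8, denominator 7.
8 × (-9.4968483861) = -75.9747870888; (-75.9747870888) − (-9.5645437709) = -66.4102433179
Denominator 8 − 1 = 7.
Extrapolated: (-66.4102433179) / 7 = -9.4871776168
Correction |R − A(h/2)| = 9.671e-03; gap |A(h/2) − A(h)| = 6.770e-02.

-9.487178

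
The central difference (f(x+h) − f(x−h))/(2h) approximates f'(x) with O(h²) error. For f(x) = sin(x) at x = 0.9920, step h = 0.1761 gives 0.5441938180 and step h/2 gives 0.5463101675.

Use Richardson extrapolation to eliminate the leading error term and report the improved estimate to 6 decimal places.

Leading term ∝ h^2; use weight 4 = 2^2.
Top: 4(0.5463101675) − (0.5441938180) = 1.6410468520
Divide by 2^2 − 1 = 3.
So the Richardson estimate is 0.5470156173.
Correction |R − A(h/2)| = 7.054e-04; gap |A(h/2) − A(h)| = 2.116e-03.

0.547016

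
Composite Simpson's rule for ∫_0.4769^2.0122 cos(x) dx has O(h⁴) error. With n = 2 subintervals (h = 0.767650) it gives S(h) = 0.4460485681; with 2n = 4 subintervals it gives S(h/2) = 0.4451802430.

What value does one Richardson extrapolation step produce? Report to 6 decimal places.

0.445122

r = 4, so 2^r = 16.
Weighted: 7.1228838880 − 0.4460485681 = 6.6768353199
Extrapolated: 6.6768353199 / 15 = 0.4451223547
Correction |R − A(h/2)| = 5.789e-05; gap |A(h/2) − A(h)| = 8.683e-04.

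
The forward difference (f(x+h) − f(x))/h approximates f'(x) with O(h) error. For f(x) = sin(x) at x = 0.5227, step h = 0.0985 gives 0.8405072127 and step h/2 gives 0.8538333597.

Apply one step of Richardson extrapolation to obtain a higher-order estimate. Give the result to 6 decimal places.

Leading term ∝ h^1; use weight 2 = 2^1.
2×0.8538333597 = 1.7076667194; 1.7076667194 − 0.8405072127 = 0.8671595067
Denominator 2 − 1 = 1.
R = 0.8671595067/1 = 0.8671595067
Shift from A(h/2): +0.0133261470.

0.867160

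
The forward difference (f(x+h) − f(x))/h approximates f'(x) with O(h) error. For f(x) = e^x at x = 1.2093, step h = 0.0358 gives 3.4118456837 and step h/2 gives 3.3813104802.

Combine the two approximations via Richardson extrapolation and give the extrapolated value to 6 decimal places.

r = 1, so 2^r = 2.
Numerator 2 × A(h/2) − A(h) = 2 × 3.3813104802 − 3.4118456837 = 3.3507752767
Divide by 2^1 − 1 = 1.
So the Richardson estimate is 3.3507752767.
Gap between inputs: 3.054e-02; correction applied: −0.0305352035.

3.350775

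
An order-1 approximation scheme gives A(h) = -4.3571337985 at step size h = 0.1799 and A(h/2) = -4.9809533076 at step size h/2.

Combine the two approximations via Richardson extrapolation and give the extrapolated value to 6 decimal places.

Method order is 1; weight 2^1 = 2.
Difference of the inputs: -4.9809533076 − (-4.3571337985) = -0.6238195091
Correction (A(h/2) − A(h))/(2 − 1) = (-0.6238195091)/1 = -0.6238195091
R = -4.9809533076 − 0.6238195091 = -5.6047728167

-5.604773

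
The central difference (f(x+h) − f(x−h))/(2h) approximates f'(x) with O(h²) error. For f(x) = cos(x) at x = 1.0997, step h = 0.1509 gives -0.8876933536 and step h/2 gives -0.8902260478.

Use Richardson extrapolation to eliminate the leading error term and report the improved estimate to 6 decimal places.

-0.891070

The method has order 2: 2^2 = 4.
4·(-0.8902260478) = -3.5609041912; subtract (-0.8876933536) → -2.6732108376
(4·(-0.8902260478) − (-0.8876933536))/(4 − 1) = -0.8910702792
Correction |R − A(h/2)| = 8.442e-04; gap |A(h/2) − A(h)| = 2.533e-03.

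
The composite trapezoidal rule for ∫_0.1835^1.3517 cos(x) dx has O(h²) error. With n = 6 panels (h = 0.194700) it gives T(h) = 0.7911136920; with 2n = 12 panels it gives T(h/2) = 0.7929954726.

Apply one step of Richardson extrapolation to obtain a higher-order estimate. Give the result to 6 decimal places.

0.793623

Leading term ∝ h^2; use weight 4 = 2^2.
Weighted: 3.1719818904 − 0.7911136920 = 2.3808681984
2.3808681984 ÷ 3 = 0.7936227328
Gap between inputs: 1.882e-03; correction applied: +0.0006272602.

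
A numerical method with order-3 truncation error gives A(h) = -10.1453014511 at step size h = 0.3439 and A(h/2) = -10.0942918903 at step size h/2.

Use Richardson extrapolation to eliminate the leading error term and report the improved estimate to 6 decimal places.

Method order is 3; weight 2^3 = 8.
Weighted: (-80.7543351224) − (-10.1453014511) = -70.6090336713
Denominator 8 − 1 = 7.
Extrapolated: (-70.6090336713) / 7 = -10.0870048102
Shift from A(h/2): +0.0072870801.

-10.087005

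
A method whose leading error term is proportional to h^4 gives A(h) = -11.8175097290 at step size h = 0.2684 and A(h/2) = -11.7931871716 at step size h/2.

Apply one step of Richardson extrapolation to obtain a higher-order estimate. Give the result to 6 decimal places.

-11.791566

r = 4: numerator weight 16, denominator 15.
16×(-11.7931871716) = -188.6909947456; subtract (-11.8175097290) → -176.8734850166
(16×(-11.7931871716) − (-11.8175097290))/(16 − 1) = -11.7915656678
Gap between inputs: 2.432e-02; correction applied: +0.0016215038.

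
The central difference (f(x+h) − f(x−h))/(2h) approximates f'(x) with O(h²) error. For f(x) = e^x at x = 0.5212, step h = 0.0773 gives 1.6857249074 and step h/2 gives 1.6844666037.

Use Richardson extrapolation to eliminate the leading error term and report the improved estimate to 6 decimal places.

1.684047

r = 2: numerator weight 4, denominator 3.
4·1.6844666037 = 6.7378664148; subtract 1.6857249074 → 5.0521415074
Denominator 4 − 1 = 3.
R = 5.0521415074/3 = 1.6840471691
Gap between inputs: 1.258e-03; correction applied: −0.0004194346.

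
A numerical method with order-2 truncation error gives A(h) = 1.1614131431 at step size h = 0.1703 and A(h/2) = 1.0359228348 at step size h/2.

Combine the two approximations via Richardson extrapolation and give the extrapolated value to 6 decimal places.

r = 2: numerator weight 4, denominator 3.
4 × 1.0359228348 = 4.1436913392; 4.1436913392 − 1.1614131431 = 2.9822781961
Denominator 4 − 1 = 3.
Result: 0.9940927320
Gap between inputs: 1.255e-01; correction applied: −0.0418301028.

0.994093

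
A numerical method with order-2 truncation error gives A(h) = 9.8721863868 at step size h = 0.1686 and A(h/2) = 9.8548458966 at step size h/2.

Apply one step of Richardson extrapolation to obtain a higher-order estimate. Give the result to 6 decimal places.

r = 2, so 2^r = 4.
Difference of the inputs: 9.8548458966 − 9.8721863868 = -0.0173404902
Correction (A(h/2) − A(h))/(4 − 1) = (-0.0173404902)/3 = -0.0057801634
R = 9.8548458966 − 0.0057801634 = 9.8490657332
Shift from A(h/2): −0.0057801634.

9.849066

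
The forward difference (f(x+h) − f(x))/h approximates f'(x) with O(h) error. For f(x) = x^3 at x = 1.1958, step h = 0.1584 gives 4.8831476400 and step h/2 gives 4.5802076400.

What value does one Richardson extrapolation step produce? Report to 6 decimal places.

With r = 1 the leading error scales as h^1, so the weight is 2^1 = 2.
2^1*A(h/2) = 9.1604152800; minus A(h) gives 4.2772676400.
Denominator 2 − 1 = 1.
(2*4.5802076400 − 4.8831476400)/(2 − 1) = 4.2772676400
Correction |R − A(h/2)| = 3.029e-01; gap |A(h/2) − A(h)| = 3.029e-01.

4.277268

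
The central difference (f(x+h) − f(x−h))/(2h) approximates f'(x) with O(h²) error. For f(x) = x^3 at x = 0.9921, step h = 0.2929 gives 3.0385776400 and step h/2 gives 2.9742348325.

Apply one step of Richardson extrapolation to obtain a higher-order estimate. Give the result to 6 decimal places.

2.952787

Order 2 gives 2^r = 4 and 2^r − 1 = 3.
Weighted: 11.8969393300 − 3.0385776400 = 8.8583616900
(4 × 2.9742348325 − 3.0385776400)/(4 − 1) = 2.9527872300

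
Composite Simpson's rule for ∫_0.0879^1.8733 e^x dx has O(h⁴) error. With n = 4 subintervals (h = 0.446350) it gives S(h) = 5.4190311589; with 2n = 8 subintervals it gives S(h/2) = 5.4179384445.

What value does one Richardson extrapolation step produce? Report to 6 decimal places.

The method has order 4: 2^4 = 16.
Top: 16(5.4179384445) − (5.4190311589) = 81.2679839531
R = 81.2679839531/15 = 5.4178655969

5.417866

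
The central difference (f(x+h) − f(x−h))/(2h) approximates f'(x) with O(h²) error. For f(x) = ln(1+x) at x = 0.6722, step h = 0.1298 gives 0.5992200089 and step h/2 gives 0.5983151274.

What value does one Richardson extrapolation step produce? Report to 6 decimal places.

The method has order 2: 2^2 = 4.
Numerator 4 × A(h/2) − A(h) = 4 × 0.5983151274 − 0.5992200089 = 1.7940405007
Denominator 4 − 1 = 3.
1.7940405007 ÷ 3 = 0.5980135002

0.598014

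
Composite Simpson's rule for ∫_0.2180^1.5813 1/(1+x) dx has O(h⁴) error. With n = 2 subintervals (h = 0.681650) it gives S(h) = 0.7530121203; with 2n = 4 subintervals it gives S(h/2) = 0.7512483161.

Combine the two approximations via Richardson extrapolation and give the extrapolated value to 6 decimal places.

0.751131

r = 4: numerator weight 16, denominator 15.
2^4*A(h/2) = 12.0199730576; minus A(h) gives 11.2669609373.
R = 11.2669609373/15 = 0.7511307292
Correction |R − A(h/2)| = 1.176e-04; gap |A(h/2) − A(h)| = 1.764e-03.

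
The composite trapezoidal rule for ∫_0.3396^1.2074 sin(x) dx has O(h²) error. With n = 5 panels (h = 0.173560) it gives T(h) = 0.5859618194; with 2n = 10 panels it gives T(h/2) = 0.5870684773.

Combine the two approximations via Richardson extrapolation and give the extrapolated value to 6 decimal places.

0.587437

Method order is 2; weight 2^2 = 4.
4·0.5870684773 − 0.5859618194 = 1.7623120898
Denominator 4 − 1 = 3.
1.7623120898 ÷ 3 = 0.5874373633
Gap between inputs: 1.107e-03; correction applied: +0.0003688860.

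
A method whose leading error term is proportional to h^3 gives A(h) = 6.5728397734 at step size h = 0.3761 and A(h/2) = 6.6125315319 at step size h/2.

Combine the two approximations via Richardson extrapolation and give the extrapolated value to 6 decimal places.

6.618202

Method order is 3; weight 2^3 = 8.
8*6.6125315319 = 52.9002522552; subtract 6.5728397734 → 46.3274124818
Denominator 8 − 1 = 7.
R = 46.3274124818/7 = 6.6182017831
Gap between inputs: 3.969e-02; correction applied: +0.0056702512.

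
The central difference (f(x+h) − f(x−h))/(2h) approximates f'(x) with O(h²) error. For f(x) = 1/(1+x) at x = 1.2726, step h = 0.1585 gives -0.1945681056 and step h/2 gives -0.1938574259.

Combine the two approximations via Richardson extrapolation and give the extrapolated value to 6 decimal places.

-0.193621

Leading term ∝ h^2; use weight 4 = 2^2.
Top: 4(-0.1938574259) − (-0.1945681056) = -0.5808615980
Divide by 2^2 − 1 = 3.
Result: -0.1936205327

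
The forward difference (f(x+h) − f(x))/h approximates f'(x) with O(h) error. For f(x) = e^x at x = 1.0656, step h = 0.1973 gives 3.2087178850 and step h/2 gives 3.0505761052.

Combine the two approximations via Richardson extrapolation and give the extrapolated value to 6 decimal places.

2.892434

With r = 1 the leading error scales as h^1, so the weight is 2^1 = 2.
Weighted: 6.1011522104 − 3.2087178850 = 2.8924343254
Denominator 2 − 1 = 1.
(2 × 3.0505761052 − 3.2087178850)/(2 − 1) = 2.8924343254
Correction |R − A(h/2)| = 1.581e-01; gap |A(h/2) − A(h)| = 1.581e-01.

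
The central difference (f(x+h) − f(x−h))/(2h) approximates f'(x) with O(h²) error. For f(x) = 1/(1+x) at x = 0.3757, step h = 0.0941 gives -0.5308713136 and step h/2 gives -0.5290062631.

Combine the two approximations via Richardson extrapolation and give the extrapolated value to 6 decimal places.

Method order is 2; weight 2^2 = 4.
Numerator 4 × A(h/2) − A(h) = 4 × (-0.5290062631) − (-0.5308713136) = -1.5851537388
Denominator 4 − 1 = 3.
Result: -0.5283845796

-0.528385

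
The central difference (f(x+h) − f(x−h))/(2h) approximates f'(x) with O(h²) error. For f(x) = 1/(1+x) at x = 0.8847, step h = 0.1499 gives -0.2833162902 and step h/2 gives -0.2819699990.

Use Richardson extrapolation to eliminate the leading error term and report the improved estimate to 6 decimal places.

Method order is 2; weight 2^2 = 4.
4·(-0.2819699990) = -1.1278799960; subtract (-0.2833162902) → -0.8445637058
(-0.8445637058) ÷ 3 = -0.2815212353
Gap between inputs: 1.346e-03; correction applied: +0.0004487637.

-0.281521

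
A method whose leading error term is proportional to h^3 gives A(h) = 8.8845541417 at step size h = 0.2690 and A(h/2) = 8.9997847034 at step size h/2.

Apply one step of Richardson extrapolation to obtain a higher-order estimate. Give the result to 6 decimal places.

9.016246

Order 3 gives 2^r = 8 and 2^r − 1 = 7.
Numerator 8×A(h/2) − A(h) = 8×8.9997847034 − 8.8845541417 = 63.1137234855
Denominator 8 − 1 = 7.
So the Richardson estimate is 9.0162462122.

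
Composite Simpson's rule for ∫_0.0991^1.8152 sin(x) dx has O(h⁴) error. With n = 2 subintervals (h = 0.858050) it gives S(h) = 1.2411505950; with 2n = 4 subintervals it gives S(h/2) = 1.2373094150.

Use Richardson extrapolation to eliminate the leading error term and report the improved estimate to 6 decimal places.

Leading term ∝ h^4; use weight 16 = 2^4.
2^4 × A(h/2) = 19.7969506400; minus A(h) gives 18.5558000450.
(16 × 1.2373094150 − 1.2411505950)/(16 − 1) = 1.2370533363
Correction |R − A(h/2)| = 2.561e-04; gap |A(h/2) − A(h)| = 3.841e-03.

1.237053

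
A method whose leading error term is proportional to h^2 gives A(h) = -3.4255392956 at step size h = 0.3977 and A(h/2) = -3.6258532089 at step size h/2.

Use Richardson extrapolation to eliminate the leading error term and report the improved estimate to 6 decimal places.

-3.692625

With r = 2 the leading error scales as h^2, so the weight is 2^2 = 4.
2^2×A(h/2) = -14.5034128356; minus A(h) gives -11.0778735400.
R = (-11.0778735400)/3 = -3.6926245133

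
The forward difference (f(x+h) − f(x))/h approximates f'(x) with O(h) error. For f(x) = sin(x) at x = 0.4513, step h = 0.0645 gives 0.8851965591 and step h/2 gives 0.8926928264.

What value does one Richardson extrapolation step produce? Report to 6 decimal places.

Leading term ∝ h^1; use weight 2 = 2^1.
2 × 0.8926928264 = 1.7853856528; subtract 0.8851965591 → 0.9001890937
Denominator 2 − 1 = 1.
Extrapolated: 0.9001890937 / 1 = 0.9001890937

0.900189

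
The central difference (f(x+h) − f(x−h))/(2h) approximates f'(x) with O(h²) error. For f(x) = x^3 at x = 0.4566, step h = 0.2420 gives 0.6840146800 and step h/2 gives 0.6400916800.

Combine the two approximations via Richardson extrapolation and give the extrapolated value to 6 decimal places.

0.625451

Method order is 2; weight 2^2 = 4.
Numerator 4*A(h/2) − A(h) = 4*0.6400916800 − 0.6840146800 = 1.8763520400
Denominator 4 − 1 = 3.
1.8763520400 ÷ 3 = 0.6254506800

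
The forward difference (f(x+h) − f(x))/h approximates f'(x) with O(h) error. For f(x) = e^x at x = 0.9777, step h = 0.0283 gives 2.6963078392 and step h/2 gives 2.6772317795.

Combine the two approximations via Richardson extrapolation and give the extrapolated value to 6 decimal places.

2.658156

The method has order 1: 2^1 = 2.
Numerator 2 × A(h/2) − A(h) = 2 × 2.6772317795 − 2.6963078392 = 2.6581557198
R = 2.6581557198/1 = 2.6581557198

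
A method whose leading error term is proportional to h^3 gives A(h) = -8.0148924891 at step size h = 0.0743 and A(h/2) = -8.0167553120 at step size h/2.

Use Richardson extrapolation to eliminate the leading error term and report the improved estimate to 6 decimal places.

-8.017021

r = 3, so 2^r = 8.
Weighted: (-64.1340424960) − (-8.0148924891) = -56.1191500069
R = (-56.1191500069)/7 = -8.0170214296
Shift from A(h/2): −0.0002661176.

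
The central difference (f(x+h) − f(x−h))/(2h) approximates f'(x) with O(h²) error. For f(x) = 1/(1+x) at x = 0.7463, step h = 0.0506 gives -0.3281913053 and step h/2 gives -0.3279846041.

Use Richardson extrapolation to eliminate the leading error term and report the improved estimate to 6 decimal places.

r = 2: numerator weight 4, denominator 3.
4·(-0.3279846041) − (-0.3281913053) = -0.9837471111
(4·(-0.3279846041) − (-0.3281913053))/(4 − 1) = -0.3279157037
Gap between inputs: 2.067e-04; correction applied: +0.0000689004.

-0.327916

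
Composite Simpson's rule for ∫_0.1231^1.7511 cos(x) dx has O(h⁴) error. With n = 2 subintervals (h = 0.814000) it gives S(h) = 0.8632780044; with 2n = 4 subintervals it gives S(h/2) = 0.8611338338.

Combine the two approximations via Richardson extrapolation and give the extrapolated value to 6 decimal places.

With r = 4 the leading error scales as h^4, so the weight is 2^4 = 16.
16×0.8611338338 = 13.7781413408; subtract 0.8632780044 → 12.9148633364
Divide by 2^4 − 1 = 15.
12.9148633364 ÷ 15 = 0.8609908891

0.860991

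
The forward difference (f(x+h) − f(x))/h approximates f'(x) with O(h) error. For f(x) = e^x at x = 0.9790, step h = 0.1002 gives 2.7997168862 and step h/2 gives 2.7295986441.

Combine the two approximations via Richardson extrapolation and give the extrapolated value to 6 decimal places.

Error is O(h^1); halving h shrinks it by 2^1 = 2.
Top: 2(2.7295986441) − (2.7997168862) = 2.6594804020
Divide by 2^1 − 1 = 1.
So the Richardson estimate is 2.6594804020.
Shift from A(h/2): −0.0701182421.

2.659480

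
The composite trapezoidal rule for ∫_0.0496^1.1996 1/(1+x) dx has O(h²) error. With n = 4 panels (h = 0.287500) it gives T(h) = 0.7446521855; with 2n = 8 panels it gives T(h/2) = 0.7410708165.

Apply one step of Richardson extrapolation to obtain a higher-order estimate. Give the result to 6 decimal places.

0.739877

Method order is 2; weight 2^2 = 4.
2^2 × A(h/2) = 2.9642832660; minus A(h) gives 2.2196310805.
Extrapolated: 2.2196310805 / 3 = 0.7398770268
Correction |R − A(h/2)| = 1.194e-03; gap |A(h/2) − A(h)| = 3.581e-03.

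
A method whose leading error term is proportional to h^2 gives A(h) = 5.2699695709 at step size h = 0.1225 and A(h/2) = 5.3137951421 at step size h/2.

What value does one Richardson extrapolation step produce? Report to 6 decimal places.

5.328404

Leading term ∝ h^2; use weight 4 = 2^2.
2^2·A(h/2) = 21.2551805684; minus A(h) gives 15.9852109975.
Divide by 2^2 − 1 = 3.
15.9852109975 ÷ 3 = 5.3284036658
Shift from A(h/2): +0.0146085237.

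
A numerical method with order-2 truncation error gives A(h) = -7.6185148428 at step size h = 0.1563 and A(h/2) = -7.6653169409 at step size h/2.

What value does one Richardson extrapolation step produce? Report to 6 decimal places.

-7.680918

r = 2: numerator weight 4, denominator 3.
4 × (-7.6653169409) = -30.6612677636; subtract (-7.6185148428) → -23.0427529208
Divide by 2^2 − 1 = 3.
R = (-23.0427529208)/3 = -7.6809176403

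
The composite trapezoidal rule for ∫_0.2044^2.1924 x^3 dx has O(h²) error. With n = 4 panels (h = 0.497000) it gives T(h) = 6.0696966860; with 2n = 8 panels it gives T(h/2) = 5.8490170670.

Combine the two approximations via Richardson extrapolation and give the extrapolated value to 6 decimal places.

5.775457

r = 2, so 2^r = 4.
4×5.8490170670 − 6.0696966860 = 17.3263715820
(4×5.8490170670 − 6.0696966860)/(4 − 1) = 5.7754571940
Gap between inputs: 2.207e-01; correction applied: −0.0735598730.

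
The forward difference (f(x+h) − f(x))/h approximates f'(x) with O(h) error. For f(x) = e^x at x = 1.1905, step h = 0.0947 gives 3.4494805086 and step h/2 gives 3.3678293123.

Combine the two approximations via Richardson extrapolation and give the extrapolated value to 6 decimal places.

Method order is 1; weight 2^1 = 2.
2×3.3678293123 = 6.7356586246; 6.7356586246 − 3.4494805086 = 3.2861781160
Divide by 2^1 − 1 = 1.
Result: 3.2861781160

3.286178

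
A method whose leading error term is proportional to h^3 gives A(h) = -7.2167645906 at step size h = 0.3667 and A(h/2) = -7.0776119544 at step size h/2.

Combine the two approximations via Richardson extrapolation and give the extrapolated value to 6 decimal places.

r = 3, so 2^r = 8.
A(h/2) − A(h) = -7.0776119544 − (-7.2167645906) = 0.1391526362
Correction (A(h/2) − A(h))/(8 − 1) = 0.1391526362/7 = 0.0198789480
R = A(h/2) + (A(h/2) − A(h))/7 = -7.0776119544 + 0.0198789480 = -7.0577330064
Correction |R − A(h/2)| = 1.988e-02; gap |A(h/2) − A(h)| = 1.392e-01.

-7.057733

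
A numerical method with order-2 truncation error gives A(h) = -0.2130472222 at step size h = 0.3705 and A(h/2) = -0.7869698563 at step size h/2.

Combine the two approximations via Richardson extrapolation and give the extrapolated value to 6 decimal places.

Method order is 2; weight 2^2 = 4.
Difference of the inputs: -0.7869698563 − (-0.2130472222) = -0.5739226341
Divide by 2^2 − 1 = 3: (-0.5739226341)/3 = -0.1913075447
R = A(h/2) + (A(h/2) − A(h))/3 = -0.7869698563 − 0.1913075447 = -0.9782774010

-0.978277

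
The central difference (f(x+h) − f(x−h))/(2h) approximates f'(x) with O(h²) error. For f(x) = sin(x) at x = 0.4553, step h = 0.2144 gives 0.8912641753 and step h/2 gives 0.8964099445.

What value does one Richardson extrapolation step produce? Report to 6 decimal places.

0.898125

r = 2: numerator weight 4, denominator 3.
4·0.8964099445 = 3.5856397780; 3.5856397780 − 0.8912641753 = 2.6943756027
Denominator 4 − 1 = 3.
Result: 0.8981252009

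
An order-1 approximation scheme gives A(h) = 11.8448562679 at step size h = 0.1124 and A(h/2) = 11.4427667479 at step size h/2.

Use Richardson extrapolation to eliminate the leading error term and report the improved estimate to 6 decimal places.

Error is O(h^1); halving h shrinks it by 2^1 = 2.
A(h/2) − A(h) = 11.4427667479 − 11.8448562679 = -0.4020895200
Correction (A(h/2) − A(h))/(2 − 1) = (-0.4020895200)/1 = -0.4020895200
R = 11.4427667479 − 0.4020895200 = 11.0406772279

11.040677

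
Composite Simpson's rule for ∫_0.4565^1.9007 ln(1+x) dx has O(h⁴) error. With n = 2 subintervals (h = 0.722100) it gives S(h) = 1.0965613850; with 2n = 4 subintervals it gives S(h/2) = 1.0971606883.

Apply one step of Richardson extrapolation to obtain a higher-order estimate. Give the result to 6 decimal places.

r = 4: numerator weight 16, denominator 15.
2^4*A(h/2) = 17.5545710128; minus A(h) gives 16.4580096278.
Extrapolated: 16.4580096278 / 15 = 1.0972006419

1.097201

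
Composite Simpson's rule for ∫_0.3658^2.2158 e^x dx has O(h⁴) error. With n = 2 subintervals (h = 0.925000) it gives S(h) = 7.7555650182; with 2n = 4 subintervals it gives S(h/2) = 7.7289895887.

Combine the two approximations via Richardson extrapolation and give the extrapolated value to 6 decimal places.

7.727218

Error is O(h^4); halving h shrinks it by 2^4 = 16.
2^4 × A(h/2) = 123.6638334192; minus A(h) gives 115.9082684010.
Divide by 2^4 − 1 = 15.
Result: 7.7272178934
Correction |R − A(h/2)| = 1.772e-03; gap |A(h/2) − A(h)| = 2.658e-02.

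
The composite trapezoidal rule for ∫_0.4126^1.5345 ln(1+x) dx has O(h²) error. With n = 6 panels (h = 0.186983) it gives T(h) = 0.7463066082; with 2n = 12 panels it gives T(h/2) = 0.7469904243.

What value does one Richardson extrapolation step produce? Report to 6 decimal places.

Error is O(h^2); halving h shrinks it by 2^2 = 4.
4×0.7469904243 = 2.9879616972; subtract 0.7463066082 → 2.2416550890
Denominator 4 − 1 = 3.
Result: 0.7472183630
Shift from A(h/2): +0.0002279387.

0.747218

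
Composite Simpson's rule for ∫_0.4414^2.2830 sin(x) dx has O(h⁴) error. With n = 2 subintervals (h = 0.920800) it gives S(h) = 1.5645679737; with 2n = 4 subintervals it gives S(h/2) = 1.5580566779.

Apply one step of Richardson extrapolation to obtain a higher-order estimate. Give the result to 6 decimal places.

Method order is 4; weight 2^4 = 16.
Weighted: 24.9289068464 − 1.5645679737 = 23.3643388727
Divide by 2^4 − 1 = 15.
(16×1.5580566779 − 1.5645679737)/(16 − 1) = 1.5576225915
Shift from A(h/2): −0.0004340864.

1.557623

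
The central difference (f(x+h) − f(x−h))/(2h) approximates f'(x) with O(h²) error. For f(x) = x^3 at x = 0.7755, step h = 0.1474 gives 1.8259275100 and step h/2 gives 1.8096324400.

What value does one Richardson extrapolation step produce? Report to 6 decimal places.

1.804201

With r = 2 the leading error scales as h^2, so the weight is 2^2 = 4.
A(h/2) − A(h) = 1.8096324400 − 1.8259275100 = -0.0162950700
Correction (A(h/2) − A(h))/(4 − 1) = (-0.0162950700)/3 = -0.0054316900
R = 1.8096324400 − 0.0054316900 = 1.8042007500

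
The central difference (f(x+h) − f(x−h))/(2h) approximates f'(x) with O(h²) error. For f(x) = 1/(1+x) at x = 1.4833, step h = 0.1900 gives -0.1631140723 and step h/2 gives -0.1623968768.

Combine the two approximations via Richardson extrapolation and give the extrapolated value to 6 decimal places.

With r = 2 the leading error scales as h^2, so the weight is 2^2 = 4.
4 × (-0.1623968768) − (-0.1631140723) = -0.4864734349
Denominator 4 − 1 = 3.
(-0.4864734349) ÷ 3 = -0.1621578116

-0.162158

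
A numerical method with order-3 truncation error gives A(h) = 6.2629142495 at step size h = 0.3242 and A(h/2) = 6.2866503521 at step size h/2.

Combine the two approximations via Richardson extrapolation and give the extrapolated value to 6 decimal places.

6.290041

Method order is 3; weight 2^3 = 8.
8·6.2866503521 − 6.2629142495 = 44.0302885673
Divide by 2^3 − 1 = 7.
(8·6.2866503521 − 6.2629142495)/(8 − 1) = 6.2900412239
Shift from A(h/2): +0.0033908718.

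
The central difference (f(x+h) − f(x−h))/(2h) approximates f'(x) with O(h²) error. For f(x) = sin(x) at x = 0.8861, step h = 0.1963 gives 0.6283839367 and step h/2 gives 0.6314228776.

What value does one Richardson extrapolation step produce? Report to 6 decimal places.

Method order is 2; weight 2^2 = 4.
A(h/2) − A(h) = 0.6314228776 − 0.6283839367 = 0.0030389409
Divide by 2^2 − 1 = 3: 0.0030389409/3 = 0.0010129803
R = 0.6314228776 + 0.0010129803 = 0.6324358579
Gap between inputs: 3.039e-03; correction applied: +0.0010129803.

0.632436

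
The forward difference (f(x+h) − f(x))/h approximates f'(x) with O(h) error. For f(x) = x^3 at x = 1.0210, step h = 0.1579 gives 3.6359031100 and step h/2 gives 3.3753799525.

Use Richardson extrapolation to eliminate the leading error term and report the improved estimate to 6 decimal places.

3.114857

Error is O(h^1); halving h shrinks it by 2^1 = 2.
Top: 2(3.3753799525) − (3.6359031100) = 3.1148567950
3.1148567950 ÷ 1 = 3.1148567950
Gap between inputs: 2.605e-01; correction applied: −0.2605231575.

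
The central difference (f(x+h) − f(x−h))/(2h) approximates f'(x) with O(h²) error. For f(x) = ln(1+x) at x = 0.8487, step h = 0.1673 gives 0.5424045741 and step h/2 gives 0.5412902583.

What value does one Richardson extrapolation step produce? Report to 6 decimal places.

Leading term ∝ h^2; use weight 4 = 2^2.
4*0.5412902583 − 0.5424045741 = 1.6227564591
Divide by 2^2 − 1 = 3.
1.6227564591 ÷ 3 = 0.5409188197
Shift from A(h/2): −0.0003714386.

0.540919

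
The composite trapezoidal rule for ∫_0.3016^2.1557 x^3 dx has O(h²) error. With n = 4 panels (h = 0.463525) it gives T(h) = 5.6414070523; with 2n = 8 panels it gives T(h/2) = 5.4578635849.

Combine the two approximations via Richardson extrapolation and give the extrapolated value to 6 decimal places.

5.396682

Leading term ∝ h^2; use weight 4 = 2^2.
4 × 5.4578635849 = 21.8314543396; 21.8314543396 − 5.6414070523 = 16.1900472873
(4 × 5.4578635849 − 5.6414070523)/(4 − 1) = 5.3966824291
Correction |R − A(h/2)| = 6.118e-02; gap |A(h/2) − A(h)| = 1.835e-01.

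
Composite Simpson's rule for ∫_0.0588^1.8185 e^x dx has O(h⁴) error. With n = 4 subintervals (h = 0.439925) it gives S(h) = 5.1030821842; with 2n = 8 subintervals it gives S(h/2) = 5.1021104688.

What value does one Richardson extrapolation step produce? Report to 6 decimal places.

Order 4 gives 2^r = 16 and 2^r − 1 = 15.
16*5.1021104688 = 81.6337675008; 81.6337675008 − 5.1030821842 = 76.5306853166
R = 76.5306853166/15 = 5.1020456878

5.102046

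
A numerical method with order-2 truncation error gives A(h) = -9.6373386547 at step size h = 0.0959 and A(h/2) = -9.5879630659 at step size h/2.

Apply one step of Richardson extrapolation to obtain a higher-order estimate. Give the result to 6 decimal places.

-9.571505

Order 2 gives 2^r = 4 and 2^r − 1 = 3.
4·(-9.5879630659) = -38.3518522636; subtract (-9.6373386547) → -28.7145136089
Divide by 2^2 − 1 = 3.
So the Richardson estimate is -9.5715045363.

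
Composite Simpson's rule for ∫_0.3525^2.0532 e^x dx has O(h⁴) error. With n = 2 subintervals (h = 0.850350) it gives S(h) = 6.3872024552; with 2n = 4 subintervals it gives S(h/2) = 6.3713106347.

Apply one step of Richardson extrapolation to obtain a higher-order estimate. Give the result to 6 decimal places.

Method order is 4; weight 2^4 = 16.
Weighted: 101.9409701552 − 6.3872024552 = 95.5537677000
Divide by 2^4 − 1 = 15.
(16 × 6.3713106347 − 6.3872024552)/(16 − 1) = 6.3702511800

6.370251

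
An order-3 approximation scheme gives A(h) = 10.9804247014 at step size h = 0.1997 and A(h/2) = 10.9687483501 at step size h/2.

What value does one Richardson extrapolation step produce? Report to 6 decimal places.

r = 3: numerator weight 8, denominator 7.
8·10.9687483501 = 87.7499868008; subtract 10.9804247014 → 76.7695620994
Denominator 8 − 1 = 7.
R = 76.7695620994/7 = 10.9670802999

10.967080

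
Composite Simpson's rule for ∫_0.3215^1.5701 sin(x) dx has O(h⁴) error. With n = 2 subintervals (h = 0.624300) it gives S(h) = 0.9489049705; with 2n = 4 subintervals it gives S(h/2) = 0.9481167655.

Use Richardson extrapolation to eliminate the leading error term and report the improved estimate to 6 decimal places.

r = 4, so 2^r = 16.
Difference of the inputs: 0.9481167655 − 0.9489049705 = -0.0007882050
Correction (A(h/2) − A(h))/(16 − 1) = (-0.0007882050)/15 = -0.0000525470
R = A(h/2) + (A(h/2) − A(h))/15 = 0.9481167655 − 0.0000525470 = 0.9480642185

0.948064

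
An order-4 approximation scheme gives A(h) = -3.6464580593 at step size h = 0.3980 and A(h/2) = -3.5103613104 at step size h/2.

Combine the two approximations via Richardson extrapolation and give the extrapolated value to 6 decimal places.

-3.501288

Method order is 4; weight 2^4 = 16.
Top: 16(-3.5103613104) − (-3.6464580593) = -52.5193229071
(16·(-3.5103613104) − (-3.6464580593))/(16 − 1) = -3.5012881938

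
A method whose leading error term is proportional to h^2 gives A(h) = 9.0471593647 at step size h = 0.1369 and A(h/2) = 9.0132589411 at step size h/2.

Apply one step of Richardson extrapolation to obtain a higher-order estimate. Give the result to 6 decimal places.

9.001959

Error is O(h^2); halving h shrinks it by 2^2 = 4.
2^2·A(h/2) = 36.0530357644; minus A(h) gives 27.0058763997.
27.0058763997 ÷ 3 = 9.0019587999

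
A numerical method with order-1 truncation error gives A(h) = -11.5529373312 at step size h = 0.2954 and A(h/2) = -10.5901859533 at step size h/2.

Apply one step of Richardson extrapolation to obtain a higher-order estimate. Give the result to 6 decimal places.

Error is O(h^1); halving h shrinks it by 2^1 = 2.
2*(-10.5901859533) = -21.1803719066; subtract (-11.5529373312) → -9.6274345754
Extrapolated: (-9.6274345754) / 1 = -9.6274345754

-9.627435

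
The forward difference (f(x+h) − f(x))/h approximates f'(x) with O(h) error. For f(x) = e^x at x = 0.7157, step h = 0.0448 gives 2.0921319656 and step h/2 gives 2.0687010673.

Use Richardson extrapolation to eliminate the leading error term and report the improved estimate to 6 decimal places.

Method order is 1; weight 2^1 = 2.
Numerator 2 × A(h/2) − A(h) = 2 × 2.0687010673 − 2.0921319656 = 2.0452701690
2.0452701690 ÷ 1 = 2.0452701690
Correction |R − A(h/2)| = 2.343e-02; gap |A(h/2) − A(h)| = 2.343e-02.

2.045270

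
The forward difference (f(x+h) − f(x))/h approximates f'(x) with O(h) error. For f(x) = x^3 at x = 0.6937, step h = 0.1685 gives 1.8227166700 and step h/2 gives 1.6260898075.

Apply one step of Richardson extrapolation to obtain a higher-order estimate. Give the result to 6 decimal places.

Order 1 gives 2^r = 2 and 2^r − 1 = 1.
2·1.6260898075 − 1.8227166700 = 1.4294629450
Denominator 2 − 1 = 1.
R = 1.4294629450/1 = 1.4294629450
Gap between inputs: 1.966e-01; correction applied: −0.1966268625.

1.429463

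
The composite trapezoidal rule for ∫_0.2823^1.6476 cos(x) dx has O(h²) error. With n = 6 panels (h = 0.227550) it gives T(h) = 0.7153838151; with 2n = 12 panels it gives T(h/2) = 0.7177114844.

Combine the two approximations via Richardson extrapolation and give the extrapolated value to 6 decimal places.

0.718487

Order 2 gives 2^r = 4 and 2^r − 1 = 3.
Top: 4(0.7177114844) − (0.7153838151) = 2.1554621225
(4·0.7177114844 − 0.7153838151)/(4 − 1) = 0.7184873742
Shift from A(h/2): +0.0007758898.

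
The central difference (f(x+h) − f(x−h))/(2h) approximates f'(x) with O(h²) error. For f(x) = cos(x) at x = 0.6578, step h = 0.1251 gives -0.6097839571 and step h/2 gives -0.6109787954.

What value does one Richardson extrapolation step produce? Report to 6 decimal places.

r = 2, so 2^r = 4.
A(h/2) − A(h) = -0.6109787954 − (-0.6097839571) = -0.0011948383
Divide by 2^2 − 1 = 3: (-0.0011948383)/3 = -0.0003982794
R = -0.6109787954 − 0.0003982794 = -0.6113770748

-0.611377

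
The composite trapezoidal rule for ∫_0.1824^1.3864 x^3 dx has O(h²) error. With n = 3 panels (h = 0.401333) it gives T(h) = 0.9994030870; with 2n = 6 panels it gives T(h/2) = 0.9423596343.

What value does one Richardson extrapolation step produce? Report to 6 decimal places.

r = 2: numerator weight 4, denominator 3.
Numerator 4×A(h/2) − A(h) = 4×0.9423596343 − 0.9994030870 = 2.7700354502
Divide by 2^2 − 1 = 3.
(4×0.9423596343 − 0.9994030870)/(4 − 1) = 0.9233451501

0.923345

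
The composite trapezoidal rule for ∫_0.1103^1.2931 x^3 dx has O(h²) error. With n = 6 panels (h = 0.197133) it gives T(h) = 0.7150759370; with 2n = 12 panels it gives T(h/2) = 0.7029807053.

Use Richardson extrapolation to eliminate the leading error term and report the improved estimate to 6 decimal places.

Method order is 2; weight 2^2 = 4.
Difference of the inputs: 0.7029807053 − 0.7150759370 = -0.0120952317
Correction (A(h/2) − A(h))/(4 − 1) = (-0.0120952317)/3 = -0.0040317439
R = 0.7029807053 − 0.0040317439 = 0.6989489614

0.698949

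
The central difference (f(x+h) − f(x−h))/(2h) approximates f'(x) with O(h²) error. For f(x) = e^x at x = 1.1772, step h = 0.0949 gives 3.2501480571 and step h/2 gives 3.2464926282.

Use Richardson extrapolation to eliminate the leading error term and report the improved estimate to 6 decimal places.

3.245274

r = 2: numerator weight 4, denominator 3.
2^2·A(h/2) = 12.9859705128; minus A(h) gives 9.7358224557.
Divide by 2^2 − 1 = 3.
Result: 3.2452741519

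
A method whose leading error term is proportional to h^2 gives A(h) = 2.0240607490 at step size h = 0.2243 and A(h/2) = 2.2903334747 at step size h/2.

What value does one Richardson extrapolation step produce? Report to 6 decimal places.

Order 2 gives 2^r = 4 and 2^r − 1 = 3.
4·2.2903334747 = 9.1613338988; 9.1613338988 − 2.0240607490 = 7.1372731498
Divide by 2^2 − 1 = 3.
(4·2.2903334747 − 2.0240607490)/(4 − 1) = 2.3790910499
Gap between inputs: 2.663e-01; correction applied: +0.0887575752.

2.379091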